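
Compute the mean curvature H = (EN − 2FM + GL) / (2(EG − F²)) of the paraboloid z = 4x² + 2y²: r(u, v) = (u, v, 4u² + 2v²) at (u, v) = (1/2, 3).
H = 614*sqrt(161)/25921

With E = 64*u^2 + 1, F = 32*u*v, G = 16*v^2 + 1, L = 8/sqrt(64*u^2 + 16*v^2 + 1), M = 0, N = 4/sqrt(64*u^2 + 16*v^2 + 1), assemble
  H = (EN − 2FM + GL) / (2(EG − F²)) = 2*(64*u^2 + 32*v^2 + 3)/(64*u^2 + 16*v^2 + 1)^(3/2).
At (u, v) = (1/2, 3): H = 614*sqrt(161)/25921.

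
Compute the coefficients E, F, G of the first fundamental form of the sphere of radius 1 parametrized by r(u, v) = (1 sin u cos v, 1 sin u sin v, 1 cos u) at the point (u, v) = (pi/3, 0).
E = 1;  F = 0;  G = 3/4

Partials: r_u = (cos(u)*cos(v), sin(v)*cos(u), -sin(u)), r_v = (-sin(u)*sin(v), sin(u)*cos(v), 0). As functions of (u, v):
  E = r_u · r_u = 1,
  F = r_u · r_v = 0,
  G = r_v · r_v = sin(u)^2.
Evaluating at (u, v) = (pi/3, 0): E = 1, F = 0, G = 3/4.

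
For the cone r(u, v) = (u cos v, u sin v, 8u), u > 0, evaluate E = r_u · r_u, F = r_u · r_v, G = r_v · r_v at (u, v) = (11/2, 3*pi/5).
E = 65;  F = 0;  G = 121/4

Partials: r_u = (cos(v), sin(v), 8), r_v = (-u*sin(v), u*cos(v), 0). As functions of (u, v):
  E = r_u · r_u = 65,
  F = r_u · r_v = 0,
  G = r_v · r_v = u^2.
Evaluating at (u, v) = (11/2, 3*pi/5): E = 65, F = 0, G = 121/4.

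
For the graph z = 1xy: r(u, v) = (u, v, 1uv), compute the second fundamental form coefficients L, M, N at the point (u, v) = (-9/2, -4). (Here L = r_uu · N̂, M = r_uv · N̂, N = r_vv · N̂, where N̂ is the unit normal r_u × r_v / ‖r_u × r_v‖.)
L = 0;  M = 2*sqrt(149)/149;  N = 0

Compute the unit normal N̂(u, v) = (-v/sqrt(u^2 + v^2 + 1), -u/sqrt(u^2 + v^2 + 1), 1/sqrt(u^2 + v^2 + 1)), and the second partials r_uu, r_uv, r_vv. Take dot products:
  L(u, v) = r_uu · N̂ = 0,
  M(u, v) = r_uv · N̂ = 1/sqrt(u^2 + v^2 + 1),
  N(u, v) = r_vv · N̂ = 0.
Evaluating at (u, v) = (-9/2, -4):
  L = 0, M = 2*sqrt(149)/149, N = 0.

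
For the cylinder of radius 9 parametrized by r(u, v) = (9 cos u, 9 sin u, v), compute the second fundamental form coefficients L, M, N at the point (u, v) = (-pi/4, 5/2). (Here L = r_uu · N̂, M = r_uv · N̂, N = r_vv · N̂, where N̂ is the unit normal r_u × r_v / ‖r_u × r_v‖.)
L = -9;  M = 0;  N = 0

Compute the unit normal N̂(u, v) = (cos(u), sin(u), 0), and the second partials r_uu, r_uv, r_vv. Take dot products:
  L(u, v) = r_uu · N̂ = -9,
  M(u, v) = r_uv · N̂ = 0,
  N(u, v) = r_vv · N̂ = 0.
Evaluating at (u, v) = (-pi/4, 5/2):
  L = -9, M = 0, N = 0.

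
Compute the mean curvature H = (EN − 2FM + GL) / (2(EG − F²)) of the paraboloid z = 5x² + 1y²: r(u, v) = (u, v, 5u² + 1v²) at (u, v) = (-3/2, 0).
H = 231*sqrt(226)/51076

With E = 100*u^2 + 1, F = 20*u*v, G = 4*v^2 + 1, L = 10/sqrt(100*u^2 + 4*v^2 + 1), M = 0, N = 2/sqrt(100*u^2 + 4*v^2 + 1), assemble
  H = (EN − 2FM + GL) / (2(EG − F²)) = 2*(50*u^2 + 10*v^2 + 3)/(100*u^2 + 4*v^2 + 1)^(3/2).
At (u, v) = (-3/2, 0): H = 231*sqrt(226)/51076.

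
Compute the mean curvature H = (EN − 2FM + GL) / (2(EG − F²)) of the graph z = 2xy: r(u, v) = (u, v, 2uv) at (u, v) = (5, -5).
H = 200*sqrt(201)/40401

With E = 4*v^2 + 1, F = 4*u*v, G = 4*u^2 + 1, L = 0, M = 2/sqrt(4*u^2 + 4*v^2 + 1), N = 0, assemble
  H = (EN − 2FM + GL) / (2(EG − F²)) = -8*u*v/(4*u^2 + 4*v^2 + 1)^(3/2).
At (u, v) = (5, -5): H = 200*sqrt(201)/40401.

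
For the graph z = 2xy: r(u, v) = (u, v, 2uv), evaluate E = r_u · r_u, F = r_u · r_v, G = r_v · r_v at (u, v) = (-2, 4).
E = 65;  F = -32;  G = 17

Partials: r_u = (1, 0, 2*v), r_v = (0, 1, 2*u). As functions of (u, v):
  E = r_u · r_u = 4*v^2 + 1,
  F = r_u · r_v = 4*u*v,
  G = r_v · r_v = 4*u^2 + 1.
Evaluating at (u, v) = (-2, 4): E = 65, F = -32, G = 17.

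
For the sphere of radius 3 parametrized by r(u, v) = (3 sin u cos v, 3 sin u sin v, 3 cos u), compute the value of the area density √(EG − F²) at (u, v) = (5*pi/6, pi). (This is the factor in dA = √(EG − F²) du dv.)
√(EG − F²)|_{(5*pi/6, pi)} = 9/2

E = 9, F = 0, G = 9*sin(u)^2, so EG − F² = 81*sin(u)^2. Taking the positive square root: √(EG − F²) = 9*Abs(sin(u)). At (u, v) = (5*pi/6, pi): 9/2.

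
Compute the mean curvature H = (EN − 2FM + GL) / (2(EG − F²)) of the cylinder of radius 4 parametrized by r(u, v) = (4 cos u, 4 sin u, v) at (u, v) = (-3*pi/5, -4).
H = -1/8

With E = 16, F = 0, G = 1, L = -4, M = 0, N = 0, assemble
  H = (EN − 2FM + GL) / (2(EG − F²)) = -1/8.
At (u, v) = (-3*pi/5, -4): H = -1/8.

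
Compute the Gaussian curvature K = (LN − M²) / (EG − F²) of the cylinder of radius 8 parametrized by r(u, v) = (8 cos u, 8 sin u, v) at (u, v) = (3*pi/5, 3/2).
K = 0

Coefficients of the first fundamental form: E = 64, F = 0, G = 1.
Coefficients of the second fundamental form: L = -8, M = 0, N = 0.
Assemble K = (LN − M²)/(EG − F²) = 0. At (u, v) = (3*pi/5, 3/2): K = 0.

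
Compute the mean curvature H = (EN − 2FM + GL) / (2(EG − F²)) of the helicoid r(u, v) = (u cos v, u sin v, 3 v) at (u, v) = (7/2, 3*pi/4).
H = 0

With E = 1, F = 0, G = u^2 + 9, L = 0, M = -3/sqrt(u^2 + 9), N = 0, assemble
  H = (EN − 2FM + GL) / (2(EG − F²)) = 0.
At (u, v) = (7/2, 3*pi/4): H = 0.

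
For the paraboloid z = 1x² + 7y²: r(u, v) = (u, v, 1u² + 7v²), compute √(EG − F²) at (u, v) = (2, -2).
√(EG − F²)|_{(2, -2)} = 3*sqrt(89)

E = 4*u^2 + 1, F = 28*u*v, G = 196*v^2 + 1; EG − F² = 4*u^2 + 196*v^2 + 1; √(EG − F²) = sqrt(4*u^2 + 196*v^2 + 1). At the given point: 3*sqrt(89).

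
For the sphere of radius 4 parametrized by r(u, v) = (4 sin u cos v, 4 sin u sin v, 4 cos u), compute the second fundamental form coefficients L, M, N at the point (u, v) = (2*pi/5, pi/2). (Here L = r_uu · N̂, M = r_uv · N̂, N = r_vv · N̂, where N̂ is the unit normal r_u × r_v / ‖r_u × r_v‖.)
L = -4;  M = 0;  N = -5/2 - sqrt(5)/2

Compute the unit normal N̂(u, v) = (sin(u)^2*cos(v)/Abs(sin(u)), sin(u)^2*sin(v)/Abs(sin(u)), sin(2*u)/(2*Abs(sin(u)))), and the second partials r_uu, r_uv, r_vv. Take dot products:
  L(u, v) = r_uu · N̂ = -4*sin(u)/Abs(sin(u)),
  M(u, v) = r_uv · N̂ = 0,
  N(u, v) = r_vv · N̂ = -4*sin(u)^3/Abs(sin(u)).
Evaluating at (u, v) = (2*pi/5, pi/2):
  L = -4, M = 0, N = -5/2 - sqrt(5)/2.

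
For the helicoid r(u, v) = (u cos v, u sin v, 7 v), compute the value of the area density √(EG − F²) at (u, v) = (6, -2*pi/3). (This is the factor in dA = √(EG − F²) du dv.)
√(EG − F²)|_{(6, -2*pi/3)} = sqrt(85)

E = 1, F = 0, G = u^2 + 49, so EG − F² = u^2 + 49. Taking the positive square root: √(EG − F²) = sqrt(u^2 + 49). At (u, v) = (6, -2*pi/3): sqrt(85).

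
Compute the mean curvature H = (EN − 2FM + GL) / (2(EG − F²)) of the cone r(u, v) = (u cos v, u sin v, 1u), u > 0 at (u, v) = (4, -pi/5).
H = sqrt(2)/16

With E = 2, F = 0, G = u^2, L = 0, M = 0, N = sqrt(2)*u^2/(2*Abs(u)), assemble
  H = (EN − 2FM + GL) / (2(EG − F²)) = sqrt(2)/(4*Abs(u)).
At (u, v) = (4, -pi/5): H = sqrt(2)/16.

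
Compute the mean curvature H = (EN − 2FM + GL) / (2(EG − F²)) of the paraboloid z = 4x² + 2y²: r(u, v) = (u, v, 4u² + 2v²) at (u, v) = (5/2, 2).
H = 118*sqrt(465)/24025

With E = 64*u^2 + 1, F = 32*u*v, G = 16*v^2 + 1, L = 8/sqrt(64*u^2 + 16*v^2 + 1), M = 0, N = 4/sqrt(64*u^2 + 16*v^2 + 1), assemble
  H = (EN − 2FM + GL) / (2(EG − F²)) = 2*(64*u^2 + 32*v^2 + 3)/(64*u^2 + 16*v^2 + 1)^(3/2).
At (u, v) = (5/2, 2): H = 118*sqrt(465)/24025.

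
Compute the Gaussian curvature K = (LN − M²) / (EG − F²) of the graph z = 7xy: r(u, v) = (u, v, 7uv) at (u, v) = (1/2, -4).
K = -784/10169721

Coefficients of the first fundamental form: E = 49*v^2 + 1, F = 49*u*v, G = 49*u^2 + 1.
Coefficients of the second fundamental form: L = 0, M = 7/sqrt(49*u^2 + 49*v^2 + 1), N = 0.
Assemble K = (LN − M²)/(EG − F²) = -49/(2401*u^4 + 4802*u^2*v^2 + 98*u^2 + 2401*v^4 + 98*v^2 + 1). At (u, v) = (1/2, -4): K = -784/10169721.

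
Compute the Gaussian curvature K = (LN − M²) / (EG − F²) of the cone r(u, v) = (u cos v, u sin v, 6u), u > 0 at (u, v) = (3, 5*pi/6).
K = 0

Coefficients of the first fundamental form: E = 37, F = 0, G = u^2.
Coefficients of the second fundamental form: L = 0, M = 0, N = 6*sqrt(37)*u^2/(37*Abs(u)).
Assemble K = (LN − M²)/(EG − F²) = 0. At (u, v) = (3, 5*pi/6): K = 0.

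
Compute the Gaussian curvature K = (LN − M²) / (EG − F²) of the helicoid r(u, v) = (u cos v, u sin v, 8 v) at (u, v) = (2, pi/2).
K = -4/289

Coefficients of the first fundamental form: E = 1, F = 0, G = u^2 + 64.
Coefficients of the second fundamental form: L = 0, M = -8/sqrt(u^2 + 64), N = 0.
Assemble K = (LN − M²)/(EG − F²) = -64/(u^2 + 64)^2. At (u, v) = (2, pi/2): K = -4/289.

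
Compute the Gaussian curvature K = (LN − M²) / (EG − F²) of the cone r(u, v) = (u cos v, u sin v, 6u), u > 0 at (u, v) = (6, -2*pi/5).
K = 0

Coefficients of the first fundamental form: E = 37, F = 0, G = u^2.
Coefficients of the second fundamental form: L = 0, M = 0, N = 6*sqrt(37)*u^2/(37*Abs(u)).
Assemble K = (LN − M²)/(EG − F²) = 0. At (u, v) = (6, -2*pi/5): K = 0.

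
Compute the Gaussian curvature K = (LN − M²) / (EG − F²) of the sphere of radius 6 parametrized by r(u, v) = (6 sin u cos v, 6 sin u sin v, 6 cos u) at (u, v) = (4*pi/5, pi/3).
K = 1/36

Coefficients of the first fundamental form: E = 36, F = 0, G = 36*sin(u)^2.
Coefficients of the second fundamental form: L = -6*sin(u)/Abs(sin(u)), M = 0, N = -6*sin(u)^3/Abs(sin(u)).
Assemble K = (LN − M²)/(EG − F²) = 1/36. At (u, v) = (4*pi/5, pi/3): K = 1/36.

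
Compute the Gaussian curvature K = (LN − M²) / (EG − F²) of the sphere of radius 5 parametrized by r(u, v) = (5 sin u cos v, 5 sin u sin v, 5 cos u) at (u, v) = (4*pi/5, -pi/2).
K = 1/25

Coefficients of the first fundamental form: E = 25, F = 0, G = 25*sin(u)^2.
Coefficients of the second fundamental form: L = -5*sin(u)/Abs(sin(u)), M = 0, N = -5*sin(u)^3/Abs(sin(u)).
Assemble K = (LN − M²)/(EG − F²) = 1/25. At (u, v) = (4*pi/5, -pi/2): K = 1/25.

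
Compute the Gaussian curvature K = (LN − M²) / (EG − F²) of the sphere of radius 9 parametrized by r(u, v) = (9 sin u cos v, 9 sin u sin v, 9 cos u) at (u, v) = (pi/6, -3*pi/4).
K = 1/81

Coefficients of the first fundamental form: E = 81, F = 0, G = 81*sin(u)^2.
Coefficients of the second fundamental form: L = -9*sin(u)/Abs(sin(u)), M = 0, N = -9*sin(u)^3/Abs(sin(u)).
Assemble K = (LN − M²)/(EG − F²) = 1/81. At (u, v) = (pi/6, -3*pi/4): K = 1/81.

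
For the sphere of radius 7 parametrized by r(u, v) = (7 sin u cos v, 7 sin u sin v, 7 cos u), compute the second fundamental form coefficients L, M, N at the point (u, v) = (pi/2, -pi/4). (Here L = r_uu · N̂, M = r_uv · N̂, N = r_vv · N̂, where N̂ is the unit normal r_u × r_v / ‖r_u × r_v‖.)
L = -7;  M = 0;  N = -7

Compute the unit normal N̂(u, v) = (sin(u)^2*cos(v)/Abs(sin(u)), sin(u)^2*sin(v)/Abs(sin(u)), sin(2*u)/(2*Abs(sin(u)))), and the second partials r_uu, r_uv, r_vv. Take dot products:
  L(u, v) = r_uu · N̂ = -7*sin(u)/Abs(sin(u)),
  M(u, v) = r_uv · N̂ = 0,
  N(u, v) = r_vv · N̂ = -7*sin(u)^3/Abs(sin(u)).
Evaluating at (u, v) = (pi/2, -pi/4):
  L = -7, M = 0, N = -7.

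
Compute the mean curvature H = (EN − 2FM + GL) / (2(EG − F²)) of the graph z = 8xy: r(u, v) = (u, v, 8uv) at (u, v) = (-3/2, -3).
H = -2304*sqrt(721)/519841

With E = 64*v^2 + 1, F = 64*u*v, G = 64*u^2 + 1, L = 0, M = 8/sqrt(64*u^2 + 64*v^2 + 1), N = 0, assemble
  H = (EN − 2FM + GL) / (2(EG − F²)) = -512*u*v/(64*u^2 + 64*v^2 + 1)^(3/2).
At (u, v) = (-3/2, -3): H = -2304*sqrt(721)/519841.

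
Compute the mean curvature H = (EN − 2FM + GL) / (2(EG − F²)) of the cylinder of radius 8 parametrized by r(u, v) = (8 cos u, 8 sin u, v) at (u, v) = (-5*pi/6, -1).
H = -1/16

With E = 64, F = 0, G = 1, L = -8, M = 0, N = 0, assemble
  H = (EN − 2FM + GL) / (2(EG − F²)) = -1/16.
At (u, v) = (-5*pi/6, -1): H = -1/16.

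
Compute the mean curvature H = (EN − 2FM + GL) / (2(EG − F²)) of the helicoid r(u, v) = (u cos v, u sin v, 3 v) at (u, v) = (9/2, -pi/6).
H = 0

With E = 1, F = 0, G = u^2 + 9, L = 0, M = -3/sqrt(u^2 + 9), N = 0, assemble
  H = (EN − 2FM + GL) / (2(EG − F²)) = 0.
At (u, v) = (9/2, -pi/6): H = 0.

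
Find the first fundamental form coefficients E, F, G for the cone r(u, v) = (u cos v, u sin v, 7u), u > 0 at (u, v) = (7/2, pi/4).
E = 50;  F = 0;  G = 49/4

Partials: r_u = (cos(v), sin(v), 7), r_v = (-u*sin(v), u*cos(v), 0). As functions of (u, v):
  E = r_u · r_u = 50,
  F = r_u · r_v = 0,
  G = r_v · r_v = u^2.
Evaluating at (u, v) = (7/2, pi/4): E = 50, F = 0, G = 49/4.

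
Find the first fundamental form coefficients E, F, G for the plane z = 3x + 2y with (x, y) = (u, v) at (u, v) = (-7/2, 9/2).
E = 10;  F = 6;  G = 5

Partials: r_u = (1, 0, 3), r_v = (0, 1, 2). As functions of (u, v):
  E = r_u · r_u = 10,
  F = r_u · r_v = 6,
  G = r_v · r_v = 5.
Evaluating at (u, v) = (-7/2, 9/2): E = 10, F = 6, G = 5.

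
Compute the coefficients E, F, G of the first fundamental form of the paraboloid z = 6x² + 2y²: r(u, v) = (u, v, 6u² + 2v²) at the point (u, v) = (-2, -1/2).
E = 577;  F = 48;  G = 5

Partials: r_u = (1, 0, 12*u), r_v = (0, 1, 4*v). As functions of (u, v):
  E = r_u · r_u = 144*u^2 + 1,
  F = r_u · r_v = 48*u*v,
  G = r_v · r_v = 16*v^2 + 1.
Evaluating at (u, v) = (-2, -1/2): E = 577, F = 48, G = 5.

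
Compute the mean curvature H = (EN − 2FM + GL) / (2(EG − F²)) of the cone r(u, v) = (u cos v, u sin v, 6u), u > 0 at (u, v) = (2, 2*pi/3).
H = 3*sqrt(37)/74

With E = 37, F = 0, G = u^2, L = 0, M = 0, N = 6*sqrt(37)*u^2/(37*Abs(u)), assemble
  H = (EN − 2FM + GL) / (2(EG − F²)) = 3*sqrt(37)/(37*Abs(u)).
At (u, v) = (2, 2*pi/3): H = 3*sqrt(37)/74.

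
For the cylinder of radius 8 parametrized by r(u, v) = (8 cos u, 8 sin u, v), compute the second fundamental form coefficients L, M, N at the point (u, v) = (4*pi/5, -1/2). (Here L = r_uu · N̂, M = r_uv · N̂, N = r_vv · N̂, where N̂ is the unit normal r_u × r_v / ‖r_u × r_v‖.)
L = -8;  M = 0;  N = 0

Compute the unit normal N̂(u, v) = (cos(u), sin(u), 0), and the second partials r_uu, r_uv, r_vv. Take dot products:
  L(u, v) = r_uu · N̂ = -8,
  M(u, v) = r_uv · N̂ = 0,
  N(u, v) = r_vv · N̂ = 0.
Evaluating at (u, v) = (4*pi/5, -1/2):
  L = -8, M = 0, N = 0.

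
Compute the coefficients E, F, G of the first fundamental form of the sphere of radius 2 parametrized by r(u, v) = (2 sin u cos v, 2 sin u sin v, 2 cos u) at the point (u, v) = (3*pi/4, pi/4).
E = 4;  F = 0;  G = 2

Partials: r_u = (2*cos(u)*cos(v), 2*sin(v)*cos(u), -2*sin(u)), r_v = (-2*sin(u)*sin(v), 2*sin(u)*cos(v), 0). As functions of (u, v):
  E = r_u · r_u = 4,
  F = r_u · r_v = 0,
  G = r_v · r_v = 4*sin(u)^2.
Evaluating at (u, v) = (3*pi/4, pi/4): E = 4, F = 0, G = 2.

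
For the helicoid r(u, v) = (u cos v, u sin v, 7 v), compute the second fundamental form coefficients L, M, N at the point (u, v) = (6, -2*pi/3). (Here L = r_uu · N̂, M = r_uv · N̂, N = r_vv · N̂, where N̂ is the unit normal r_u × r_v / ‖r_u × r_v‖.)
L = 0;  M = -7*sqrt(85)/85;  N = 0

Compute the unit normal N̂(u, v) = (7*sin(v)/sqrt(u^2 + 49), -7*cos(v)/sqrt(u^2 + 49), u/sqrt(u^2 + 49)), and the second partials r_uu, r_uv, r_vv. Take dot products:
  L(u, v) = r_uu · N̂ = 0,
  M(u, v) = r_uv · N̂ = -7/sqrt(u^2 + 49),
  N(u, v) = r_vv · N̂ = 0.
Evaluating at (u, v) = (6, -2*pi/3):
  L = 0, M = -7*sqrt(85)/85, N = 0.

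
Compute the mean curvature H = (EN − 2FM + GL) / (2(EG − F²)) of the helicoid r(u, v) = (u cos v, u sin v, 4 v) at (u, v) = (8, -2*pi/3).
H = 0

With E = 1, F = 0, G = u^2 + 16, L = 0, M = -4/sqrt(u^2 + 16), N = 0, assemble
  H = (EN − 2FM + GL) / (2(EG − F²)) = 0.
At (u, v) = (8, -2*pi/3): H = 0.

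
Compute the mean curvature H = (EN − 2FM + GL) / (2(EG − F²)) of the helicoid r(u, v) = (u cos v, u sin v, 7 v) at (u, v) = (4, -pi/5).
H = 0

With E = 1, F = 0, G = u^2 + 49, L = 0, M = -7/sqrt(u^2 + 49), N = 0, assemble
  H = (EN − 2FM + GL) / (2(EG − F²)) = 0.
At (u, v) = (4, -pi/5): H = 0.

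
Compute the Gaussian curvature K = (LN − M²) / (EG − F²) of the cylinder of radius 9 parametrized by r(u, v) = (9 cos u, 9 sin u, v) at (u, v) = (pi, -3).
K = 0

Coefficients of the first fundamental form: E = 81, F = 0, G = 1.
Coefficients of the second fundamental form: L = -9, M = 0, N = 0.
Assemble K = (LN − M²)/(EG − F²) = 0. At (u, v) = (pi, -3): K = 0.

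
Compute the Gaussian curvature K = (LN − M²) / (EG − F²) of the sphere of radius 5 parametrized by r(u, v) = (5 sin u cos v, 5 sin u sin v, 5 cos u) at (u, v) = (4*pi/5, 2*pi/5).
K = 1/25

Coefficients of the first fundamental form: E = 25, F = 0, G = 25*sin(u)^2.
Coefficients of the second fundamental form: L = -5*sin(u)/Abs(sin(u)), M = 0, N = -5*sin(u)^3/Abs(sin(u)).
Assemble K = (LN − M²)/(EG − F²) = 1/25. At (u, v) = (4*pi/5, 2*pi/5): K = 1/25.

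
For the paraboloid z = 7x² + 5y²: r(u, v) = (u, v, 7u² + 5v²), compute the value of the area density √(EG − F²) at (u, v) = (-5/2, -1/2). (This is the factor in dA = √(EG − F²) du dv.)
√(EG − F²)|_{(-5/2, -1/2)} = 3*sqrt(139)

E = 196*u^2 + 1, F = 140*u*v, G = 100*v^2 + 1, so EG − F² = 196*u^2 + 100*v^2 + 1. Taking the positive square root: √(EG − F²) = sqrt(196*u^2 + 100*v^2 + 1). At (u, v) = (-5/2, -1/2): 3*sqrt(139).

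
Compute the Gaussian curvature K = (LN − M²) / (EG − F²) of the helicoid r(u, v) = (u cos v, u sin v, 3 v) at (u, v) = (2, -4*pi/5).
K = -9/169

Coefficients of the first fundamental form: E = 1, F = 0, G = u^2 + 9.
Coefficients of the second fundamental form: L = 0, M = -3/sqrt(u^2 + 9), N = 0.
Assemble K = (LN − M²)/(EG − F²) = -9/(u^2 + 9)^2. At (u, v) = (2, -4*pi/5): K = -9/169.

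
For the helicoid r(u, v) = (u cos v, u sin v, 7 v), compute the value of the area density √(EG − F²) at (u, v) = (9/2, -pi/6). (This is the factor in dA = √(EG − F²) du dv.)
√(EG − F²)|_{(9/2, -pi/6)} = sqrt(277)/2

E = 1, F = 0, G = u^2 + 49, so EG − F² = u^2 + 49. Taking the positive square root: √(EG − F²) = sqrt(u^2 + 49). At (u, v) = (9/2, -pi/6): sqrt(277)/2.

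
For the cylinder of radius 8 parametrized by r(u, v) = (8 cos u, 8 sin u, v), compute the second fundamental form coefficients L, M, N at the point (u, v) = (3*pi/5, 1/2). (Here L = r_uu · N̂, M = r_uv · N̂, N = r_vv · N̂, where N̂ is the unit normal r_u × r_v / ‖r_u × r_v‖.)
L = -8;  M = 0;  N = 0

Compute the unit normal N̂(u, v) = (cos(u), sin(u), 0), and the second partials r_uu, r_uv, r_vv. Take dot products:
  L(u, v) = r_uu · N̂ = -8,
  M(u, v) = r_uv · N̂ = 0,
  N(u, v) = r_vv · N̂ = 0.
Evaluating at (u, v) = (3*pi/5, 1/2):
  L = -8, M = 0, N = 0.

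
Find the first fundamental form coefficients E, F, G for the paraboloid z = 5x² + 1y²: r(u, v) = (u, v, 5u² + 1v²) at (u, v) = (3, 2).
E = 901;  F = 120;  G = 17

Partials: r_u = (1, 0, 10*u), r_v = (0, 1, 2*v). As functions of (u, v):
  E = r_u · r_u = 100*u^2 + 1,
  F = r_u · r_v = 20*u*v,
  G = r_v · r_v = 4*v^2 + 1.
Evaluating at (u, v) = (3, 2): E = 901, F = 120, G = 17.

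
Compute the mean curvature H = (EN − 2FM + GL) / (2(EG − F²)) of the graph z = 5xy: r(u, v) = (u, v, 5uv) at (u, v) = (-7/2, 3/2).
H = 2625*sqrt(1454)/1057058

With E = 25*v^2 + 1, F = 25*u*v, G = 25*u^2 + 1, L = 0, M = 5/sqrt(25*u^2 + 25*v^2 + 1), N = 0, assemble
  H = (EN − 2FM + GL) / (2(EG − F²)) = -125*u*v/(25*u^2 + 25*v^2 + 1)^(3/2).
At (u, v) = (-7/2, 3/2): H = 2625*sqrt(1454)/1057058.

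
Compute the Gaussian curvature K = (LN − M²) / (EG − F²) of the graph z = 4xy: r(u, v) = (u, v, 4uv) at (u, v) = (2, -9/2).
K = -16/151321

Coefficients of the first fundamental form: E = 16*v^2 + 1, F = 16*u*v, G = 16*u^2 + 1.
Coefficients of the second fundamental form: L = 0, M = 4/sqrt(16*u^2 + 16*v^2 + 1), N = 0.
Assemble K = (LN − M²)/(EG − F²) = -16/(256*u^4 + 512*u^2*v^2 + 32*u^2 + 256*v^4 + 32*v^2 + 1). At (u, v) = (2, -9/2): K = -16/151321.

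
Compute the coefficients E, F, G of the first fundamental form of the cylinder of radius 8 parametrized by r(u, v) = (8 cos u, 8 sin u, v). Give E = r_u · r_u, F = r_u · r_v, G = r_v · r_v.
E = 64;  F = 0;  G = 1

Compute partials: r_u = (-8*sin(u), 8*cos(u), 0), r_v = (0, 0, 1). Then
  E = r_u · r_u = 64,
  F = r_u · r_v = 0,
  G = r_v · r_v = 1.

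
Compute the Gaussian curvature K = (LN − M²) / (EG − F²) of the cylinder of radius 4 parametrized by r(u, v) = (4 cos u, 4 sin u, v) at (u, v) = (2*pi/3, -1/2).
K = 0

Coefficients of the first fundamental form: E = 16, F = 0, G = 1.
Coefficients of the second fundamental form: L = -4, M = 0, N = 0.
Assemble K = (LN − M²)/(EG − F²) = 0. At (u, v) = (2*pi/3, -1/2): K = 0.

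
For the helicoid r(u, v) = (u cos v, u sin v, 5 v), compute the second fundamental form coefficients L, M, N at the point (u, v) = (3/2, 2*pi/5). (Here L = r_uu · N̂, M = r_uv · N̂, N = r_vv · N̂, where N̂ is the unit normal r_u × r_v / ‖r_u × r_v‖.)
L = 0;  M = -10*sqrt(109)/109;  N = 0

Compute the unit normal N̂(u, v) = (5*sin(v)/sqrt(u^2 + 25), -5*cos(v)/sqrt(u^2 + 25), u/sqrt(u^2 + 25)), and the second partials r_uu, r_uv, r_vv. Take dot products:
  L(u, v) = r_uu · N̂ = 0,
  M(u, v) = r_uv · N̂ = -5/sqrt(u^2 + 25),
  N(u, v) = r_vv · N̂ = 0.
Evaluating at (u, v) = (3/2, 2*pi/5):
  L = 0, M = -10*sqrt(109)/109, N = 0.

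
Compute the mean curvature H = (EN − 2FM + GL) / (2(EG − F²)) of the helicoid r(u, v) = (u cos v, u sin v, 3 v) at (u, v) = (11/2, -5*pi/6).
H = 0

With E = 1, F = 0, G = u^2 + 9, L = 0, M = -3/sqrt(u^2 + 9), N = 0, assemble
  H = (EN − 2FM + GL) / (2(EG − F²)) = 0.
At (u, v) = (11/2, -5*pi/6): H = 0.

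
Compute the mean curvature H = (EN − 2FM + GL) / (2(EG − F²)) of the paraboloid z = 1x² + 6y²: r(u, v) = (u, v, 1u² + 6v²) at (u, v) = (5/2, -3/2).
H = 481*sqrt(14)/24500

With E = 4*u^2 + 1, F = 24*u*v, G = 144*v^2 + 1, L = 2/sqrt(4*u^2 + 144*v^2 + 1), M = 0, N = 12/sqrt(4*u^2 + 144*v^2 + 1), assemble
  H = (EN − 2FM + GL) / (2(EG − F²)) = (24*u^2 + 144*v^2 + 7)/(4*u^2 + 144*v^2 + 1)^(3/2).
At (u, v) = (5/2, -3/2): H = 481*sqrt(14)/24500.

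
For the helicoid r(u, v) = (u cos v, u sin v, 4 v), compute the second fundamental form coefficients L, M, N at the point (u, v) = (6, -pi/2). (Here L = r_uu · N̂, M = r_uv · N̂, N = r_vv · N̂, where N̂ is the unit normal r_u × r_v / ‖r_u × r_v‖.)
L = 0;  M = -2*sqrt(13)/13;  N = 0

Compute the unit normal N̂(u, v) = (4*sin(v)/sqrt(u^2 + 16), -4*cos(v)/sqrt(u^2 + 16), u/sqrt(u^2 + 16)), and the second partials r_uu, r_uv, r_vv. Take dot products:
  L(u, v) = r_uu · N̂ = 0,
  M(u, v) = r_uv · N̂ = -4/sqrt(u^2 + 16),
  N(u, v) = r_vv · N̂ = 0.
Evaluating at (u, v) = (6, -pi/2):
  L = 0, M = -2*sqrt(13)/13, N = 0.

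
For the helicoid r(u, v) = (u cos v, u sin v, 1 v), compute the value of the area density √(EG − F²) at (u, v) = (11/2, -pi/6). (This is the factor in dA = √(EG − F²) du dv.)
√(EG − F²)|_{(11/2, -pi/6)} = 5*sqrt(5)/2

E = 1, F = 0, G = u^2 + 1, so EG − F² = u^2 + 1. Taking the positive square root: √(EG − F²) = sqrt(u^2 + 1). At (u, v) = (11/2, -pi/6): 5*sqrt(5)/2.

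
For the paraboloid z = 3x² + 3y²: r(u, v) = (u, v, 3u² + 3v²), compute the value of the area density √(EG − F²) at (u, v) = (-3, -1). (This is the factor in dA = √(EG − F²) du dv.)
√(EG − F²)|_{(-3, -1)} = 19

E = 36*u^2 + 1, F = 36*u*v, G = 36*v^2 + 1, so EG − F² = 36*u^2 + 36*v^2 + 1. Taking the positive square root: √(EG − F²) = sqrt(36*u^2 + 36*v^2 + 1). At (u, v) = (-3, -1): 19.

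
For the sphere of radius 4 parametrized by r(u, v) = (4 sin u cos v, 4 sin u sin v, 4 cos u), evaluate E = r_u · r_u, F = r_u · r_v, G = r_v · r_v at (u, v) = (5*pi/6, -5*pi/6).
E = 16;  F = 0;  G = 4

Partials: r_u = (4*cos(u)*cos(v), 4*sin(v)*cos(u), -4*sin(u)), r_v = (-4*sin(u)*sin(v), 4*sin(u)*cos(v), 0). As functions of (u, v):
  E = r_u · r_u = 16,
  F = r_u · r_v = 0,
  G = r_v · r_v = 16*sin(u)^2.
Evaluating at (u, v) = (5*pi/6, -5*pi/6): E = 16, F = 0, G = 4.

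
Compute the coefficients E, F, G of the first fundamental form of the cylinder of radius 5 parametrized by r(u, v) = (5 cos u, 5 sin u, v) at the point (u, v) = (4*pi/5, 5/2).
E = 25;  F = 0;  G = 1

Partials: r_u = (-5*sin(u), 5*cos(u), 0), r_v = (0, 0, 1). As functions of (u, v):
  E = r_u · r_u = 25,
  F = r_u · r_v = 0,
  G = r_v · r_v = 1.
Evaluating at (u, v) = (4*pi/5, 5/2): E = 25, F = 0, G = 1.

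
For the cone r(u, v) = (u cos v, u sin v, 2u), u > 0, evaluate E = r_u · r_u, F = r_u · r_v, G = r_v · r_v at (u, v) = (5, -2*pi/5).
E = 5;  F = 0;  G = 25

Partials: r_u = (cos(v), sin(v), 2), r_v = (-u*sin(v), u*cos(v), 0). As functions of (u, v):
  E = r_u · r_u = 5,
  F = r_u · r_v = 0,
  G = r_v · r_v = u^2.
Evaluating at (u, v) = (5, -2*pi/5): E = 5, F = 0, G = 25.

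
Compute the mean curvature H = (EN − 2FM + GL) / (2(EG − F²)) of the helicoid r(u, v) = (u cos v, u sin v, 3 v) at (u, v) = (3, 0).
H = 0

With E = 1, F = 0, G = u^2 + 9, L = 0, M = -3/sqrt(u^2 + 9), N = 0, assemble
  H = (EN − 2FM + GL) / (2(EG − F²)) = 0.
At (u, v) = (3, 0): H = 0.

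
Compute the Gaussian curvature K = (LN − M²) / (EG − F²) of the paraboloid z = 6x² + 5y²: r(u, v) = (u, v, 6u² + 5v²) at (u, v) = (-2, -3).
K = 120/2181529

Coefficients of the first fundamental form: E = 144*u^2 + 1, F = 120*u*v, G = 100*v^2 + 1.
Coefficients of the second fundamental form: L = 12/sqrt(144*u^2 + 100*v^2 + 1), M = 0, N = 10/sqrt(144*u^2 + 100*v^2 + 1).
Assemble K = (LN − M²)/(EG − F²) = 120/(20736*u^4 + 28800*u^2*v^2 + 288*u^2 + 10000*v^4 + 200*v^2 + 1). At (u, v) = (-2, -3): K = 120/2181529.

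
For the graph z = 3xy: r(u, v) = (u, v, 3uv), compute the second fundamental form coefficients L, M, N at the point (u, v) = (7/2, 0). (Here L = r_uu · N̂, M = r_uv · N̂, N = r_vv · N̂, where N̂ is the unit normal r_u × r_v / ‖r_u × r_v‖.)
L = 0;  M = 6*sqrt(445)/445;  N = 0

Compute the unit normal N̂(u, v) = (-3*v/sqrt(9*u^2 + 9*v^2 + 1), -3*u/sqrt(9*u^2 + 9*v^2 + 1), 1/sqrt(9*u^2 + 9*v^2 + 1)), and the second partials r_uu, r_uv, r_vv. Take dot products:
  L(u, v) = r_uu · N̂ = 0,
  M(u, v) = r_uv · N̂ = 3/sqrt(9*u^2 + 9*v^2 + 1),
  N(u, v) = r_vv · N̂ = 0.
Evaluating at (u, v) = (7/2, 0):
  L = 0, M = 6*sqrt(445)/445, N = 0.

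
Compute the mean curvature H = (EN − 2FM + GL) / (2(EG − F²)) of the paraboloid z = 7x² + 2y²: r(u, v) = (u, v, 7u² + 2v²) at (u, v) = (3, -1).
H = 3649*sqrt(1781)/3171961

With E = 196*u^2 + 1, F = 56*u*v, G = 16*v^2 + 1, L = 14/sqrt(196*u^2 + 16*v^2 + 1), M = 0, N = 4/sqrt(196*u^2 + 16*v^2 + 1), assemble
  H = (EN − 2FM + GL) / (2(EG − F²)) = (392*u^2 + 112*v^2 + 9)/(196*u^2 + 16*v^2 + 1)^(3/2).
At (u, v) = (3, -1): H = 3649*sqrt(1781)/3171961.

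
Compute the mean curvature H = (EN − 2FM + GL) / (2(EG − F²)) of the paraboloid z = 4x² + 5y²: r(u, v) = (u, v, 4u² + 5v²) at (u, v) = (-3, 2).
H = 4489*sqrt(977)/954529

With E = 64*u^2 + 1, F = 80*u*v, G = 100*v^2 + 1, L = 8/sqrt(64*u^2 + 100*v^2 + 1), M = 0, N = 10/sqrt(64*u^2 + 100*v^2 + 1), assemble
  H = (EN − 2FM + GL) / (2(EG − F²)) = (320*u^2 + 400*v^2 + 9)/(64*u^2 + 100*v^2 + 1)^(3/2).
At (u, v) = (-3, 2): H = 4489*sqrt(977)/954529.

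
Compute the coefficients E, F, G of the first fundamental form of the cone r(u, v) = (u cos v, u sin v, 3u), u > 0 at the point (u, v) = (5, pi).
E = 10;  F = 0;  G = 25

Partials: r_u = (cos(v), sin(v), 3), r_v = (-u*sin(v), u*cos(v), 0). As functions of (u, v):
  E = r_u · r_u = 10,
  F = r_u · r_v = 0,
  G = r_v · r_v = u^2.
Evaluating at (u, v) = (5, pi): E = 10, F = 0, G = 25.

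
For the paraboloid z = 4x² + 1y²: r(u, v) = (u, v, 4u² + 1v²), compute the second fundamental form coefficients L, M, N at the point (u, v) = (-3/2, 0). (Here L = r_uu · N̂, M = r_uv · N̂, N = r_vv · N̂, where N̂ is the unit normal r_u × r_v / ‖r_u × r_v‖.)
L = 8*sqrt(145)/145;  M = 0;  N = 2*sqrt(145)/145

Compute the unit normal N̂(u, v) = (-8*u/sqrt(64*u^2 + 4*v^2 + 1), -2*v/sqrt(64*u^2 + 4*v^2 + 1), 1/sqrt(64*u^2 + 4*v^2 + 1)), and the second partials r_uu, r_uv, r_vv. Take dot products:
  L(u, v) = r_uu · N̂ = 8/sqrt(64*u^2 + 4*v^2 + 1),
  M(u, v) = r_uv · N̂ = 0,
  N(u, v) = r_vv · N̂ = 2/sqrt(64*u^2 + 4*v^2 + 1).
Evaluating at (u, v) = (-3/2, 0):
  L = 8*sqrt(145)/145, M = 0, N = 2*sqrt(145)/145.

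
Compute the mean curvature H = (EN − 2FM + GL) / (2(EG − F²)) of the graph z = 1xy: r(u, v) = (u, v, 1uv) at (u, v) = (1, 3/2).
H = -12*sqrt(17)/289

With E = v^2 + 1, F = u*v, G = u^2 + 1, L = 0, M = 1/sqrt(u^2 + v^2 + 1), N = 0, assemble
  H = (EN − 2FM + GL) / (2(EG − F²)) = -u*v/(u^2 + v^2 + 1)^(3/2).
At (u, v) = (1, 3/2): H = -12*sqrt(17)/289.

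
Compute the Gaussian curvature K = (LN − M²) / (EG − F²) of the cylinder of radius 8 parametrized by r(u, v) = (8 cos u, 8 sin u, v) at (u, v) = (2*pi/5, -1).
K = 0

Coefficients of the first fundamental form: E = 64, F = 0, G = 1.
Coefficients of the second fundamental form: L = -8, M = 0, N = 0.
Assemble K = (LN − M²)/(EG − F²) = 0. At (u, v) = (2*pi/5, -1): K = 0.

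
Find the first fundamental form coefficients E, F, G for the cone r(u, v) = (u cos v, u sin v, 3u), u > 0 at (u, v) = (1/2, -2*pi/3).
E = 10;  F = 0;  G = 1/4

Partials: r_u = (cos(v), sin(v), 3), r_v = (-u*sin(v), u*cos(v), 0). As functions of (u, v):
  E = r_u · r_u = 10,
  F = r_u · r_v = 0,
  G = r_v · r_v = u^2.
Evaluating at (u, v) = (1/2, -2*pi/3): E = 10, F = 0, G = 1/4.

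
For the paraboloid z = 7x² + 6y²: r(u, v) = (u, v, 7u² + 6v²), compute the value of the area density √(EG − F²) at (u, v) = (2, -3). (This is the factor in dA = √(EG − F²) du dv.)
√(EG − F²)|_{(2, -3)} = sqrt(2081)

E = 196*u^2 + 1, F = 168*u*v, G = 144*v^2 + 1, so EG − F² = 196*u^2 + 144*v^2 + 1. Taking the positive square root: √(EG − F²) = sqrt(196*u^2 + 144*v^2 + 1). At (u, v) = (2, -3): sqrt(2081).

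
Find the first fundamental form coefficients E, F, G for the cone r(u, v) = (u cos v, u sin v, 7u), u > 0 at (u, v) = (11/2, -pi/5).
E = 50;  F = 0;  G = 121/4

Partials: r_u = (cos(v), sin(v), 7), r_v = (-u*sin(v), u*cos(v), 0). As functions of (u, v):
  E = r_u · r_u = 50,
  F = r_u · r_v = 0,
  G = r_v · r_v = u^2.
Evaluating at (u, v) = (11/2, -pi/5): E = 50, F = 0, G = 121/4.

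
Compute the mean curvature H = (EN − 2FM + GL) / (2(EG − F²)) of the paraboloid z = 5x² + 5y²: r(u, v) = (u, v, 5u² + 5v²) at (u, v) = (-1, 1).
H = 1010*sqrt(201)/40401

With E = 100*u^2 + 1, F = 100*u*v, G = 100*v^2 + 1, L = 10/sqrt(100*u^2 + 100*v^2 + 1), M = 0, N = 10/sqrt(100*u^2 + 100*v^2 + 1), assemble
  H = (EN − 2FM + GL) / (2(EG − F²)) = 10*(50*u^2 + 50*v^2 + 1)/(100*u^2 + 100*v^2 + 1)^(3/2).
At (u, v) = (-1, 1): H = 1010*sqrt(201)/40401.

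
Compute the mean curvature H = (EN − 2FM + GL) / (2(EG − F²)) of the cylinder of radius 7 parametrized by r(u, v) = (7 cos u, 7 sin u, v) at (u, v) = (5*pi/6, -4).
H = -1/14

With E = 49, F = 0, G = 1, L = -7, M = 0, N = 0, assemble
  H = (EN − 2FM + GL) / (2(EG − F²)) = -1/14.
At (u, v) = (5*pi/6, -4): H = -1/14.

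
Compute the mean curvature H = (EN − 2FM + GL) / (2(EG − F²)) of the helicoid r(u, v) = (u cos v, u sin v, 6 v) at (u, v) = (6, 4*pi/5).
H = 0

With E = 1, F = 0, G = u^2 + 36, L = 0, M = -6/sqrt(u^2 + 36), N = 0, assemble
  H = (EN − 2FM + GL) / (2(EG − F²)) = 0.
At (u, v) = (6, 4*pi/5): H = 0.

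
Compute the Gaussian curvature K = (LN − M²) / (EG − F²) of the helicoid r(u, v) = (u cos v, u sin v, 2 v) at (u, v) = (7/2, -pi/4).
K = -64/4225

Coefficients of the first fundamental form: E = 1, F = 0, G = u^2 + 4.
Coefficients of the second fundamental form: L = 0, M = -2/sqrt(u^2 + 4), N = 0.
Assemble K = (LN − M²)/(EG − F²) = -4/(u^2 + 4)^2. At (u, v) = (7/2, -pi/4): K = -64/4225.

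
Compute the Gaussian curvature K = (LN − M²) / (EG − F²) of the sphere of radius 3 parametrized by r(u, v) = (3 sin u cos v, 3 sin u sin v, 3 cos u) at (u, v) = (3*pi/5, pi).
K = 1/9

Coefficients of the first fundamental form: E = 9, F = 0, G = 9*sin(u)^2.
Coefficients of the second fundamental form: L = -3*sin(u)/Abs(sin(u)), M = 0, N = -3*sin(u)^3/Abs(sin(u)).
Assemble K = (LN − M²)/(EG − F²) = 1/9. At (u, v) = (3*pi/5, pi): K = 1/9.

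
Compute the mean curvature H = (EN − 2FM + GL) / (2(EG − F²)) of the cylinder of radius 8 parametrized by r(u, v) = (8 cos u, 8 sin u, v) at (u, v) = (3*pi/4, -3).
H = -1/16

With E = 64, F = 0, G = 1, L = -8, M = 0, N = 0, assemble
  H = (EN − 2FM + GL) / (2(EG − F²)) = -1/16.
At (u, v) = (3*pi/4, -3): H = -1/16.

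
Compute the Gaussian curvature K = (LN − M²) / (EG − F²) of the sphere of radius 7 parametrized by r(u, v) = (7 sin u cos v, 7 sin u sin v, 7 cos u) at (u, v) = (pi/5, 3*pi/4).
K = 1/49

Coefficients of the first fundamental form: E = 49, F = 0, G = 49*sin(u)^2.
Coefficients of the second fundamental form: L = -7*sin(u)/Abs(sin(u)), M = 0, N = -7*sin(u)^3/Abs(sin(u)).
Assemble K = (LN − M²)/(EG − F²) = 1/49. At (u, v) = (pi/5, 3*pi/4): K = 1/49.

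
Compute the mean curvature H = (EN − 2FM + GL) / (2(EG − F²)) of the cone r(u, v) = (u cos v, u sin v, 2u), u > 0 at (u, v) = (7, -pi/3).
H = sqrt(5)/35

With E = 5, F = 0, G = u^2, L = 0, M = 0, N = 2*sqrt(5)*u^2/(5*Abs(u)), assemble
  H = (EN − 2FM + GL) / (2(EG − F²)) = sqrt(5)/(5*Abs(u)).
At (u, v) = (7, -pi/3): H = sqrt(5)/35.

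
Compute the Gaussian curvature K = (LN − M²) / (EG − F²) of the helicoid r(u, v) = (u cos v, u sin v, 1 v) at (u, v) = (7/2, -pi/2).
K = -16/2809

Coefficients of the first fundamental form: E = 1, F = 0, G = u^2 + 1.
Coefficients of the second fundamental form: L = 0, M = -1/sqrt(u^2 + 1), N = 0.
Assemble K = (LN − M²)/(EG − F²) = -1/(u^2 + 1)^2. At (u, v) = (7/2, -pi/2): K = -16/2809.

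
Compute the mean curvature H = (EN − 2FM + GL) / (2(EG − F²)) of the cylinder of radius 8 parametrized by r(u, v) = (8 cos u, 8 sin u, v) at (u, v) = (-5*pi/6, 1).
H = -1/16

With E = 64, F = 0, G = 1, L = -8, M = 0, N = 0, assemble
  H = (EN − 2FM + GL) / (2(EG − F²)) = -1/16.
At (u, v) = (-5*pi/6, 1): H = -1/16.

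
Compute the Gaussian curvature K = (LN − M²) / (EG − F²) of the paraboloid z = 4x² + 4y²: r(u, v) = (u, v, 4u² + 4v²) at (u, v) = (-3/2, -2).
K = 64/160801

Coefficients of the first fundamental form: E = 64*u^2 + 1, F = 64*u*v, G = 64*v^2 + 1.
Coefficients of the second fundamental form: L = 8/sqrt(64*u^2 + 64*v^2 + 1), M = 0, N = 8/sqrt(64*u^2 + 64*v^2 + 1).
Assemble K = (LN − M²)/(EG − F²) = 64/(4096*u^4 + 8192*u^2*v^2 + 128*u^2 + 4096*v^4 + 128*v^2 + 1). At (u, v) = (-3/2, -2): K = 64/160801.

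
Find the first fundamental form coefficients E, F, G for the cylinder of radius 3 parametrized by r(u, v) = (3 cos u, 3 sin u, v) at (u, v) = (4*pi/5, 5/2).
E = 9;  F = 0;  G = 1

Partials: r_u = (-3*sin(u), 3*cos(u), 0), r_v = (0, 0, 1). As functions of (u, v):
  E = r_u · r_u = 9,
  F = r_u · r_v = 0,
  G = r_v · r_v = 1.
Evaluating at (u, v) = (4*pi/5, 5/2): E = 9, F = 0, G = 1.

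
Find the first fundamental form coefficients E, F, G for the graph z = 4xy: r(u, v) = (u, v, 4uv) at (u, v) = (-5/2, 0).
E = 1;  F = 0;  G = 101

Partials: r_u = (1, 0, 4*v), r_v = (0, 1, 4*u). As functions of (u, v):
  E = r_u · r_u = 16*v^2 + 1,
  F = r_u · r_v = 16*u*v,
  G = r_v · r_v = 16*u^2 + 1.
Evaluating at (u, v) = (-5/2, 0): E = 1, F = 0, G = 101.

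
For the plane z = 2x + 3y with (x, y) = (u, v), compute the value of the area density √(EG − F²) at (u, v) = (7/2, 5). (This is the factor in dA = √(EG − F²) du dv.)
√(EG − F²)|_{(7/2, 5)} = sqrt(14)

E = 5, F = 6, G = 10, so EG − F² = 14. Taking the positive square root: √(EG − F²) = sqrt(14). At (u, v) = (7/2, 5): sqrt(14).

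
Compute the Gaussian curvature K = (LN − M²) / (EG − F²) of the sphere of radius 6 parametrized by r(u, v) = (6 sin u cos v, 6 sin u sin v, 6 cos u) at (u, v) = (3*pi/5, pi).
K = 1/36

Coefficients of the first fundamental form: E = 36, F = 0, G = 36*sin(u)^2.
Coefficients of the second fundamental form: L = -6*sin(u)/Abs(sin(u)), M = 0, N = -6*sin(u)^3/Abs(sin(u)).
Assemble K = (LN − M²)/(EG − F²) = 1/36. At (u, v) = (3*pi/5, pi): K = 1/36.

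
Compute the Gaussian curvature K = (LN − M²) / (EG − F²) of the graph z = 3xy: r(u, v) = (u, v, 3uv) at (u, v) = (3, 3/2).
K = -144/167281

Coefficients of the first fundamental form: E = 9*v^2 + 1, F = 9*u*v, G = 9*u^2 + 1.
Coefficients of the second fundamental form: L = 0, M = 3/sqrt(9*u^2 + 9*v^2 + 1), N = 0.
Assemble K = (LN − M²)/(EG − F²) = -9/(81*u^4 + 162*u^2*v^2 + 18*u^2 + 81*v^4 + 18*v^2 + 1). At (u, v) = (3, 3/2): K = -144/167281.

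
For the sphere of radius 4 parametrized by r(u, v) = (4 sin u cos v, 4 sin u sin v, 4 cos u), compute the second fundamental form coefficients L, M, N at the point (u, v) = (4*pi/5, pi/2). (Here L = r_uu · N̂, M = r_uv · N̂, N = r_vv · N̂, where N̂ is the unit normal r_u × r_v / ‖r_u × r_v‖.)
L = -4;  M = 0;  N = -5/2 + sqrt(5)/2

Compute the unit normal N̂(u, v) = (sin(u)^2*cos(v)/Abs(sin(u)), sin(u)^2*sin(v)/Abs(sin(u)), sin(2*u)/(2*Abs(sin(u)))), and the second partials r_uu, r_uv, r_vv. Take dot products:
  L(u, v) = r_uu · N̂ = -4*sin(u)/Abs(sin(u)),
  M(u, v) = r_uv · N̂ = 0,
  N(u, v) = r_vv · N̂ = -4*sin(u)^3/Abs(sin(u)).
Evaluating at (u, v) = (4*pi/5, pi/2):
  L = -4, M = 0, N = -5/2 + sqrt(5)/2.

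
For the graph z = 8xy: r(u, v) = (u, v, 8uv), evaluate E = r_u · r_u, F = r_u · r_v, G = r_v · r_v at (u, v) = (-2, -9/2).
E = 1297;  F = 576;  G = 257

Partials: r_u = (1, 0, 8*v), r_v = (0, 1, 8*u). As functions of (u, v):
  E = r_u · r_u = 64*v^2 + 1,
  F = r_u · r_v = 64*u*v,
  G = r_v · r_v = 64*u^2 + 1.
Evaluating at (u, v) = (-2, -9/2): E = 1297, F = 576, G = 257.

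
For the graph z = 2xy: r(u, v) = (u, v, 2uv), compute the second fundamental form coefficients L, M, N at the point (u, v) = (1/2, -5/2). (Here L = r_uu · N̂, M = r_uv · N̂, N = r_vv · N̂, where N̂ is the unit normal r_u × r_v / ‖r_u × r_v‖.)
L = 0;  M = 2*sqrt(3)/9;  N = 0

Compute the unit normal N̂(u, v) = (-2*v/sqrt(4*u^2 + 4*v^2 + 1), -2*u/sqrt(4*u^2 + 4*v^2 + 1), 1/sqrt(4*u^2 + 4*v^2 + 1)), and the second partials r_uu, r_uv, r_vv. Take dot products:
  L(u, v) = r_uu · N̂ = 0,
  M(u, v) = r_uv · N̂ = 2/sqrt(4*u^2 + 4*v^2 + 1),
  N(u, v) = r_vv · N̂ = 0.
Evaluating at (u, v) = (1/2, -5/2):
  L = 0, M = 2*sqrt(3)/9, N = 0.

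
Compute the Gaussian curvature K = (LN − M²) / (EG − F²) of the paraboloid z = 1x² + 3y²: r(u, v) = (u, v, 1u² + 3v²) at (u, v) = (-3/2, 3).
K = 3/27889

Coefficients of the first fundamental form: E = 4*u^2 + 1, F = 12*u*v, G = 36*v^2 + 1.
Coefficients of the second fundamental form: L = 2/sqrt(4*u^2 + 36*v^2 + 1), M = 0, N = 6/sqrt(4*u^2 + 36*v^2 + 1).
Assemble K = (LN − M²)/(EG − F²) = 12/(16*u^4 + 288*u^2*v^2 + 8*u^2 + 1296*v^4 + 72*v^2 + 1). At (u, v) = (-3/2, 3): K = 3/27889.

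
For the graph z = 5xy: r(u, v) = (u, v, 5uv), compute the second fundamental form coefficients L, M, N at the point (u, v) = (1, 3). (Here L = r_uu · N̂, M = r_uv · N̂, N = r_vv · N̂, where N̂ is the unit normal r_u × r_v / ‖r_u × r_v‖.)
L = 0;  M = 5*sqrt(251)/251;  N = 0

Compute the unit normal N̂(u, v) = (-5*v/sqrt(25*u^2 + 25*v^2 + 1), -5*u/sqrt(25*u^2 + 25*v^2 + 1), 1/sqrt(25*u^2 + 25*v^2 + 1)), and the second partials r_uu, r_uv, r_vv. Take dot products:
  L(u, v) = r_uu · N̂ = 0,
  M(u, v) = r_uv · N̂ = 5/sqrt(25*u^2 + 25*v^2 + 1),
  N(u, v) = r_vv · N̂ = 0.
Evaluating at (u, v) = (1, 3):
  L = 0, M = 5*sqrt(251)/251, N = 0.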